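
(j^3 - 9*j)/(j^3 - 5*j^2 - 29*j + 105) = j*(j + 3)/(j^2 - 2*j - 35)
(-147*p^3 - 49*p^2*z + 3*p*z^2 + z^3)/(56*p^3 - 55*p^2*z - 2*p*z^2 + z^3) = (-21*p^2 - 4*p*z + z^2)/(8*p^2 - 9*p*z + z^2)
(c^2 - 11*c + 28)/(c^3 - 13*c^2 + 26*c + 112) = (c - 4)/(c^2 - 6*c - 16)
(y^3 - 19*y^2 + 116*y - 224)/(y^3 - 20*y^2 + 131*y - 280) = (y - 4)/(y - 5)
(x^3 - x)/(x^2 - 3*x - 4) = x*(x - 1)/(x - 4)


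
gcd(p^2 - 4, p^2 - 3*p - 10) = p + 2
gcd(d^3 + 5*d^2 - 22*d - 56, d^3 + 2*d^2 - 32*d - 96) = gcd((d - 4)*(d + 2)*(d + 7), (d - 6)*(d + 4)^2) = 1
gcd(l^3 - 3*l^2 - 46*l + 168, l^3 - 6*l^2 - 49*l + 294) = l^2 + l - 42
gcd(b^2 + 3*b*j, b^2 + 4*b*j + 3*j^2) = b + 3*j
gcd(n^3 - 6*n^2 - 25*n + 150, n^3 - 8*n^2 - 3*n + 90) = n^2 - 11*n + 30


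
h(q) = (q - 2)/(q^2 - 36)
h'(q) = -2*q*(q - 2)/(q^2 - 36)^2 + 1/(q^2 - 36) = (q^2 - 2*q*(q - 2) - 36)/(q^2 - 36)^2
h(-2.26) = 0.14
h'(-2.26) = -0.05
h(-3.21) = 0.20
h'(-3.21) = -0.09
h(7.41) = 0.29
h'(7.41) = -0.17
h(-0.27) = 0.06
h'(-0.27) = -0.03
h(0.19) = 0.05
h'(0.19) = -0.03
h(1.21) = 0.02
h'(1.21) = -0.03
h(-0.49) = 0.07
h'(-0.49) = -0.03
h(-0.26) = 0.06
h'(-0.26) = -0.03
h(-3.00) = 0.19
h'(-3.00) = -0.08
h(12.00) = 0.09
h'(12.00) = -0.01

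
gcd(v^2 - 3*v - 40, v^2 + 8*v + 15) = v + 5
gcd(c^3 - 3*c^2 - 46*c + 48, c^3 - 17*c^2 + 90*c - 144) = c - 8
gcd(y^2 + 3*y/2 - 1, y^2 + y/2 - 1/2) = y - 1/2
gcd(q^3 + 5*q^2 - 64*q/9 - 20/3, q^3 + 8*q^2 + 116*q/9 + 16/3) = q^2 + 20*q/3 + 4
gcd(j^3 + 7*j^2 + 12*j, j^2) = j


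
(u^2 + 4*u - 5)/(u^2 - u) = (u + 5)/u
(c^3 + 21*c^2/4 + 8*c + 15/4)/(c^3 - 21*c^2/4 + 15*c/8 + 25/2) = 2*(c^2 + 4*c + 3)/(2*c^2 - 13*c + 20)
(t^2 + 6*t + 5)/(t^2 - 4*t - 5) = (t + 5)/(t - 5)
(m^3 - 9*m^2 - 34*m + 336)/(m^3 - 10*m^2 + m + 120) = (m^2 - m - 42)/(m^2 - 2*m - 15)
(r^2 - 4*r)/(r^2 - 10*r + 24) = r/(r - 6)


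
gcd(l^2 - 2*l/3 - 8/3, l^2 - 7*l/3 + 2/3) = l - 2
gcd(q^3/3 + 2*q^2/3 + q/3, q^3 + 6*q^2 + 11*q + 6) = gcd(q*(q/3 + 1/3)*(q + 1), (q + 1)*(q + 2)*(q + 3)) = q + 1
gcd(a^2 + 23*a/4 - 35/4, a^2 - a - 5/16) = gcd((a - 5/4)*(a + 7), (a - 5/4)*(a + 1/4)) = a - 5/4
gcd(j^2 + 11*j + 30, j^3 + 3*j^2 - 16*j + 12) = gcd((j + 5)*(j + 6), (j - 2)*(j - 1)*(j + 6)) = j + 6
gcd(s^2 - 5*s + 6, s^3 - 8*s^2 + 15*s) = s - 3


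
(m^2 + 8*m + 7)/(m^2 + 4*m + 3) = (m + 7)/(m + 3)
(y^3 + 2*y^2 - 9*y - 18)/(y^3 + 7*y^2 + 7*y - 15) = (y^2 - y - 6)/(y^2 + 4*y - 5)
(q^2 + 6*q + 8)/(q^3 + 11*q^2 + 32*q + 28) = (q + 4)/(q^2 + 9*q + 14)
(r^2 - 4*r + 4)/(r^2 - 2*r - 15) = (-r^2 + 4*r - 4)/(-r^2 + 2*r + 15)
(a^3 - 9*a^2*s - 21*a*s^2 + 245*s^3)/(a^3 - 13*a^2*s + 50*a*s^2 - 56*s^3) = (a^2 - 2*a*s - 35*s^2)/(a^2 - 6*a*s + 8*s^2)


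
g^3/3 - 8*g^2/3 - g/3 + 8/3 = (g/3 + 1/3)*(g - 8)*(g - 1)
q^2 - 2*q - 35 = (q - 7)*(q + 5)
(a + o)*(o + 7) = a*o + 7*a + o^2 + 7*o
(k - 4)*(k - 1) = k^2 - 5*k + 4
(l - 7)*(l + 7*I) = l^2 - 7*l + 7*I*l - 49*I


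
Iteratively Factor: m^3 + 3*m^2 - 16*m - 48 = (m - 4)*(m^2 + 7*m + 12) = (m - 4)*(m + 4)*(m + 3)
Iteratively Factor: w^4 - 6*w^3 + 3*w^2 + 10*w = (w - 2)*(w^3 - 4*w^2 - 5*w) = w*(w - 2)*(w^2 - 4*w - 5) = w*(w - 5)*(w - 2)*(w + 1)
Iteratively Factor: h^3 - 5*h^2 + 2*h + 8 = (h + 1)*(h^2 - 6*h + 8) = (h - 4)*(h + 1)*(h - 2)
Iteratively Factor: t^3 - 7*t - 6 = (t - 3)*(t^2 + 3*t + 2) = (t - 3)*(t + 2)*(t + 1)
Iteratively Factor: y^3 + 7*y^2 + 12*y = (y + 4)*(y^2 + 3*y) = (y + 3)*(y + 4)*(y)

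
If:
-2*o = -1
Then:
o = 1/2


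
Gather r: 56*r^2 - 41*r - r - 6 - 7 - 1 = 56*r^2 - 42*r - 14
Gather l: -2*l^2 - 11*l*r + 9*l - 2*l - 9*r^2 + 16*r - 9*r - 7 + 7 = -2*l^2 + l*(7 - 11*r) - 9*r^2 + 7*r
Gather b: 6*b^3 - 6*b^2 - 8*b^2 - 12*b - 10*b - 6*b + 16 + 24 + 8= 6*b^3 - 14*b^2 - 28*b + 48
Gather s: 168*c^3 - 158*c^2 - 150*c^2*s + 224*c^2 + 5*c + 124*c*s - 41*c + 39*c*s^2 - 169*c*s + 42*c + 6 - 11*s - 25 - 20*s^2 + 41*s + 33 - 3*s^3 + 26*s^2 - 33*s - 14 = 168*c^3 + 66*c^2 + 6*c - 3*s^3 + s^2*(39*c + 6) + s*(-150*c^2 - 45*c - 3)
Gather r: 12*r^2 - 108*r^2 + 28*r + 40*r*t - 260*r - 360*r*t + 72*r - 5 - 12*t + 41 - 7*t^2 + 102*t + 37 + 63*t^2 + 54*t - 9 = -96*r^2 + r*(-320*t - 160) + 56*t^2 + 144*t + 64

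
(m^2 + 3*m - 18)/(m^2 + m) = (m^2 + 3*m - 18)/(m*(m + 1))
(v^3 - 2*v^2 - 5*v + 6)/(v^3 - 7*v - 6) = (v - 1)/(v + 1)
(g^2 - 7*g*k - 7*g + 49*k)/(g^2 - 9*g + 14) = (g - 7*k)/(g - 2)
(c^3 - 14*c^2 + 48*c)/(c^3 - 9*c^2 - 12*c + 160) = c*(c - 6)/(c^2 - c - 20)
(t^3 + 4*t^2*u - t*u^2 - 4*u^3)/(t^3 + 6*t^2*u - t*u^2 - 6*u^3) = (t + 4*u)/(t + 6*u)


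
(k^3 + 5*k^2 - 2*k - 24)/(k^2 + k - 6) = k + 4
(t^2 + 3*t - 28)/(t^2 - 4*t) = (t + 7)/t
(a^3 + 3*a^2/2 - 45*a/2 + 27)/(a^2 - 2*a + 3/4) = 2*(a^2 + 3*a - 18)/(2*a - 1)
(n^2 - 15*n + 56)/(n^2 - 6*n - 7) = (n - 8)/(n + 1)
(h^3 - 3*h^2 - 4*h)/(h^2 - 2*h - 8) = h*(h + 1)/(h + 2)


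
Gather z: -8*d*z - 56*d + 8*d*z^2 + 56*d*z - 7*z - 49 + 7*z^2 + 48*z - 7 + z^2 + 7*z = -56*d + z^2*(8*d + 8) + z*(48*d + 48) - 56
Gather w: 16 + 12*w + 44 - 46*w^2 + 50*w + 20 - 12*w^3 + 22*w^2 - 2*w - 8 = -12*w^3 - 24*w^2 + 60*w + 72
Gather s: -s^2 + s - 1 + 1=-s^2 + s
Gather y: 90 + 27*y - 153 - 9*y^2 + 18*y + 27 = -9*y^2 + 45*y - 36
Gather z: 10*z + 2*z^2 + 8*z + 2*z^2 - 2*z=4*z^2 + 16*z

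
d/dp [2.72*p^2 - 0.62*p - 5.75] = 5.44*p - 0.62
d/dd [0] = 0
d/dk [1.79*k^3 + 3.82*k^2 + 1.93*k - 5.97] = 5.37*k^2 + 7.64*k + 1.93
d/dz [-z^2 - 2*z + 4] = -2*z - 2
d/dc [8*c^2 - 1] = 16*c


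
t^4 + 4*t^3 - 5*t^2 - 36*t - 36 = (t - 3)*(t + 2)^2*(t + 3)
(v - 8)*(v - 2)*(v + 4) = v^3 - 6*v^2 - 24*v + 64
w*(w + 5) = w^2 + 5*w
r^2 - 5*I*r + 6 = (r - 6*I)*(r + I)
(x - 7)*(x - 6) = x^2 - 13*x + 42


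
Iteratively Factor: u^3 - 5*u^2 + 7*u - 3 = (u - 3)*(u^2 - 2*u + 1) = (u - 3)*(u - 1)*(u - 1)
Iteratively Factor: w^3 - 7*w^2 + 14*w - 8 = (w - 2)*(w^2 - 5*w + 4) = (w - 4)*(w - 2)*(w - 1)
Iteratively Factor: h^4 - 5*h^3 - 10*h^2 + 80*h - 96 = (h - 3)*(h^3 - 2*h^2 - 16*h + 32) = (h - 3)*(h + 4)*(h^2 - 6*h + 8) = (h - 3)*(h - 2)*(h + 4)*(h - 4)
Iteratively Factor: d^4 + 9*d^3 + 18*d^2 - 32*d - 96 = (d + 4)*(d^3 + 5*d^2 - 2*d - 24) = (d - 2)*(d + 4)*(d^2 + 7*d + 12) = (d - 2)*(d + 4)^2*(d + 3)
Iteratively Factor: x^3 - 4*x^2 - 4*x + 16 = (x - 4)*(x^2 - 4) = (x - 4)*(x + 2)*(x - 2)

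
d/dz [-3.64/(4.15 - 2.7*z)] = -9.828/(2.7*z - 4.15)^2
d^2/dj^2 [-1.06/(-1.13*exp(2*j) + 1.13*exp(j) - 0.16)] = ((1.1978 - 4.7912*exp(j))*(1.13*exp(2*j) - 1.13*exp(j) + 0.16) + 1.06*(2.26*exp(j) - 1.13)*(4.52*exp(j) - 2.26)*exp(j))*exp(j)/(1.13*exp(2*j) - 1.13*exp(j) + 0.16)^3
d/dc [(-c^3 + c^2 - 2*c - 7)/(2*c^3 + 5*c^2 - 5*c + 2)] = (-7*c^4 + 18*c^3 + 41*c^2 + 74*c - 39)/(4*c^6 + 20*c^5 + 5*c^4 - 42*c^3 + 45*c^2 - 20*c + 4)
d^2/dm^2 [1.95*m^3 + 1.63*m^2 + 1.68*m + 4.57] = 11.7*m + 3.26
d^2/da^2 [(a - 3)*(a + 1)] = 2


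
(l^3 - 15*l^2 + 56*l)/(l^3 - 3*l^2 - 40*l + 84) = l*(l - 8)/(l^2 + 4*l - 12)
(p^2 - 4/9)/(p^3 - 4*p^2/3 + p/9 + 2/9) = (3*p + 2)/(3*p^2 - 2*p - 1)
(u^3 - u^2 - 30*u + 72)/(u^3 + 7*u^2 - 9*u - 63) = (u^2 + 2*u - 24)/(u^2 + 10*u + 21)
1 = 1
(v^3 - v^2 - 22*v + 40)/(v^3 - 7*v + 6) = (v^2 + v - 20)/(v^2 + 2*v - 3)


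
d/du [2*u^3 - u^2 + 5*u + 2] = 6*u^2 - 2*u + 5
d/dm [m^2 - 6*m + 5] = 2*m - 6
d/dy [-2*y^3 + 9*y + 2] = 9 - 6*y^2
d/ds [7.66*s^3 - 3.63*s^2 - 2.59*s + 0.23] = 22.98*s^2 - 7.26*s - 2.59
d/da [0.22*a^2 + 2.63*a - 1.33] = 0.44*a + 2.63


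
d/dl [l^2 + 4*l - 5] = 2*l + 4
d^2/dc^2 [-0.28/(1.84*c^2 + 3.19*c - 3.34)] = (1.895936*c^2 + 3.286976*c - 0.28*(3.68*c + 3.19)*(7.36*c + 6.38) - 3.441536)/(1.84*c^2 + 3.19*c - 3.34)^3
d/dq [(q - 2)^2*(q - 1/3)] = (q - 2)*(9*q - 8)/3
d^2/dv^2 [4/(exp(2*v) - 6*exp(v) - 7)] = 8*((3 - 2*exp(v))*(-exp(2*v) + 6*exp(v) + 7) - 4*(exp(v) - 3)^2*exp(v))*exp(v)/(-exp(2*v) + 6*exp(v) + 7)^3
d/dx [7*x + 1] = 7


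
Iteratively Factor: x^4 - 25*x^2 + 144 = (x + 4)*(x^3 - 4*x^2 - 9*x + 36) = (x - 4)*(x + 4)*(x^2 - 9) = (x - 4)*(x + 3)*(x + 4)*(x - 3)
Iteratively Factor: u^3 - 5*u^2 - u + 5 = (u + 1)*(u^2 - 6*u + 5) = (u - 1)*(u + 1)*(u - 5)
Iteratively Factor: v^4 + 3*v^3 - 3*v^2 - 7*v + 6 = (v - 1)*(v^3 + 4*v^2 + v - 6) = (v - 1)^2*(v^2 + 5*v + 6) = (v - 1)^2*(v + 2)*(v + 3)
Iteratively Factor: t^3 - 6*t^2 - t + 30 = (t - 5)*(t^2 - t - 6) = (t - 5)*(t - 3)*(t + 2)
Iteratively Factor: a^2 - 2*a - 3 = (a + 1)*(a - 3)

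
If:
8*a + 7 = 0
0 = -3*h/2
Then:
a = -7/8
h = 0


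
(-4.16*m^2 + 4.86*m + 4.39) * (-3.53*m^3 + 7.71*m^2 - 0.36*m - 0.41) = 14.6848*m^5 - 49.2294*m^4 + 23.4715*m^3 + 33.8029*m^2 - 3.573*m - 1.7999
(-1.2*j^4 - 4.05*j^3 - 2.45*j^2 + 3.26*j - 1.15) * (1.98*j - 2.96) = -2.376*j^5 - 4.467*j^4 + 7.137*j^3 + 13.7068*j^2 - 11.9266*j + 3.404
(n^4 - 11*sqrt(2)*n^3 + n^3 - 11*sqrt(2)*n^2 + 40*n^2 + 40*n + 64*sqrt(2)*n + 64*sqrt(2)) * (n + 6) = n^5 - 11*sqrt(2)*n^4 + 7*n^4 - 77*sqrt(2)*n^3 + 46*n^3 - 2*sqrt(2)*n^2 + 280*n^2 + 240*n + 448*sqrt(2)*n + 384*sqrt(2)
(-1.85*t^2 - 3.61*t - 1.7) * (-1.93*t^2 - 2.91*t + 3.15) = 3.5705*t^4 + 12.3508*t^3 + 7.9586*t^2 - 6.4245*t - 5.355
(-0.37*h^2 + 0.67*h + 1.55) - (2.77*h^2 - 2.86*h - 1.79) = -3.14*h^2 + 3.53*h + 3.34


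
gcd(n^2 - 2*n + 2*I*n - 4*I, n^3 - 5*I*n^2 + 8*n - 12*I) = n + 2*I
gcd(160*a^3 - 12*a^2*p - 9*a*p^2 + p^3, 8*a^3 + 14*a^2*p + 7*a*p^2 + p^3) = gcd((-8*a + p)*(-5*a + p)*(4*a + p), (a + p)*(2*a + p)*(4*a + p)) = 4*a + p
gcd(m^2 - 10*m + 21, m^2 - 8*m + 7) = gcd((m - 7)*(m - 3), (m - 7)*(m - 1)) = m - 7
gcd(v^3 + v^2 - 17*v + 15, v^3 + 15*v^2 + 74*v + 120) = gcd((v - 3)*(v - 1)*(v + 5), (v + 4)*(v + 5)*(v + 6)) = v + 5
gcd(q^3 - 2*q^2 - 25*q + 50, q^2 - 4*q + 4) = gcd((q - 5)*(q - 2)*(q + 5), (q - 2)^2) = q - 2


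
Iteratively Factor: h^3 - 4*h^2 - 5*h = (h - 5)*(h^2 + h) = h*(h - 5)*(h + 1)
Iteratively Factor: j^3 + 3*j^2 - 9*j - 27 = (j + 3)*(j^2 - 9) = (j + 3)^2*(j - 3)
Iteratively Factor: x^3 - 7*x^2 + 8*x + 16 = (x - 4)*(x^2 - 3*x - 4) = (x - 4)^2*(x + 1)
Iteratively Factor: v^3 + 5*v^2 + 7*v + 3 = (v + 3)*(v^2 + 2*v + 1) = (v + 1)*(v + 3)*(v + 1)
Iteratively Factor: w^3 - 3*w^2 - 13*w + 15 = (w - 1)*(w^2 - 2*w - 15) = (w - 5)*(w - 1)*(w + 3)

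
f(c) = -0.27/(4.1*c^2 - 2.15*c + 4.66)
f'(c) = -0.27*(2.15 - 8.2*c)/(4.1*c^2 - 2.15*c + 4.66)^2 = (2.214*c - 0.5805)/(4.1*c^2 - 2.15*c + 4.66)^2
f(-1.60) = -0.01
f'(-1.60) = -0.01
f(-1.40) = -0.02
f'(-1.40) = -0.01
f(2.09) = -0.01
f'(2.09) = 0.01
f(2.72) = -0.01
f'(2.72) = 0.01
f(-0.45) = -0.04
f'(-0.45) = -0.04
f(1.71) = -0.02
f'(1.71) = 0.02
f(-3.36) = -0.00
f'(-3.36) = -0.00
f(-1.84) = -0.01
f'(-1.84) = -0.01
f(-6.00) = -0.00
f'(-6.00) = -0.00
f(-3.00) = -0.01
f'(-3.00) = -0.00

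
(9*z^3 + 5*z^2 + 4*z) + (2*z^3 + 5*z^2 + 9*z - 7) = 11*z^3 + 10*z^2 + 13*z - 7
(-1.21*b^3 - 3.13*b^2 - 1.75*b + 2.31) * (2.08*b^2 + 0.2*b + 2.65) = -2.5168*b^5 - 6.7524*b^4 - 7.4725*b^3 - 3.8397*b^2 - 4.1755*b + 6.1215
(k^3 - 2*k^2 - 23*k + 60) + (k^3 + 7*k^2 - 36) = 2*k^3 + 5*k^2 - 23*k + 24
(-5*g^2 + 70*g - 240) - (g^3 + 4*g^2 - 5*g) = -g^3 - 9*g^2 + 75*g - 240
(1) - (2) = -1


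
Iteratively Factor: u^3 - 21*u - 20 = (u + 1)*(u^2 - u - 20) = (u - 5)*(u + 1)*(u + 4)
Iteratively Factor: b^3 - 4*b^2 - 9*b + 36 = (b - 4)*(b^2 - 9) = (b - 4)*(b + 3)*(b - 3)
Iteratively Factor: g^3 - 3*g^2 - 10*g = (g)*(g^2 - 3*g - 10) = g*(g + 2)*(g - 5)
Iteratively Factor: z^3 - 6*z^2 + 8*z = (z - 2)*(z^2 - 4*z) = (z - 4)*(z - 2)*(z)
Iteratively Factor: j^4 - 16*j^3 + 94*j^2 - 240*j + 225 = (j - 5)*(j^3 - 11*j^2 + 39*j - 45) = (j - 5)*(j - 3)*(j^2 - 8*j + 15) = (j - 5)*(j - 3)^2*(j - 5)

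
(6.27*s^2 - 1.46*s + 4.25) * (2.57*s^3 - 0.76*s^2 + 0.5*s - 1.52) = 16.1139*s^5 - 8.5174*s^4 + 15.1671*s^3 - 13.4904*s^2 + 4.3442*s - 6.46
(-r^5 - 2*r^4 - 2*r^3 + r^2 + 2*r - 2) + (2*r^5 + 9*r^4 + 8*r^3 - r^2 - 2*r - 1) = r^5 + 7*r^4 + 6*r^3 - 3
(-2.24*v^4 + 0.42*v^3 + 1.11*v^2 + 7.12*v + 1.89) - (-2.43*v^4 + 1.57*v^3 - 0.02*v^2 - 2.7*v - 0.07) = 0.19*v^4 - 1.15*v^3 + 1.13*v^2 + 9.82*v + 1.96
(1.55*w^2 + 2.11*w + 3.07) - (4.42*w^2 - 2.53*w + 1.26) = -2.87*w^2 + 4.64*w + 1.81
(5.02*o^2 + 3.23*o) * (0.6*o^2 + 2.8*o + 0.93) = 3.012*o^4 + 15.994*o^3 + 13.7126*o^2 + 3.0039*o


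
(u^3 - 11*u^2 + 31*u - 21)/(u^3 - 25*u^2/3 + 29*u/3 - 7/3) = 3*(u - 3)/(3*u - 1)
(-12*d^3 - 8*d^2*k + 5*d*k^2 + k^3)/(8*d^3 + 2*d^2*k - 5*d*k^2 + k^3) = (-6*d - k)/(4*d - k)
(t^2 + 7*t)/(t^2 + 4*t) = (t + 7)/(t + 4)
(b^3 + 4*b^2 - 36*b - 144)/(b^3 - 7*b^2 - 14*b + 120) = (b + 6)/(b - 5)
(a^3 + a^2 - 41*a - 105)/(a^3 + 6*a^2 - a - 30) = (a - 7)/(a - 2)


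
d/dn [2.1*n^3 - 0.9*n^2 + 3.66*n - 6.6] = 6.3*n^2 - 1.8*n + 3.66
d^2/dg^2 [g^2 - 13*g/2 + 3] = 2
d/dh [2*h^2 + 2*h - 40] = 4*h + 2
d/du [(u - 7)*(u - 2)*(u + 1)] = 3*u^2 - 16*u + 5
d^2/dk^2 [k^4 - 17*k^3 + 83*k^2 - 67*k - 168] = 12*k^2 - 102*k + 166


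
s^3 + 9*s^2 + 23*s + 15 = (s + 1)*(s + 3)*(s + 5)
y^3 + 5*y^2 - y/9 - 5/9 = (y - 1/3)*(y + 1/3)*(y + 5)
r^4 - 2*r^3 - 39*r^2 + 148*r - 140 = (r - 5)*(r - 2)^2*(r + 7)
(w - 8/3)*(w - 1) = w^2 - 11*w/3 + 8/3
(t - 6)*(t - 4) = t^2 - 10*t + 24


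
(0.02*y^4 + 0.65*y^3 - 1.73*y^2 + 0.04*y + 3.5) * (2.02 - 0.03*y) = -0.0006*y^5 + 0.0209*y^4 + 1.3649*y^3 - 3.4958*y^2 - 0.0242*y + 7.07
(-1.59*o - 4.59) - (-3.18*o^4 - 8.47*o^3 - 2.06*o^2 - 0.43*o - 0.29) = 3.18*o^4 + 8.47*o^3 + 2.06*o^2 - 1.16*o - 4.3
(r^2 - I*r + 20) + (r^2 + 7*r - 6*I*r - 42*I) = 2*r^2 + 7*r - 7*I*r + 20 - 42*I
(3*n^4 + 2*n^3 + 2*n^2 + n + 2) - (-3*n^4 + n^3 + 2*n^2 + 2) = 6*n^4 + n^3 + n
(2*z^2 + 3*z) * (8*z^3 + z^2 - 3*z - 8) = 16*z^5 + 26*z^4 - 3*z^3 - 25*z^2 - 24*z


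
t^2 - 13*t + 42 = (t - 7)*(t - 6)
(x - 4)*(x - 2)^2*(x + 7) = x^4 - x^3 - 36*x^2 + 124*x - 112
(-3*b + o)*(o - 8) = -3*b*o + 24*b + o^2 - 8*o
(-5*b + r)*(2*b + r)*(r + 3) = -10*b^2*r - 30*b^2 - 3*b*r^2 - 9*b*r + r^3 + 3*r^2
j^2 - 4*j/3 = j*(j - 4/3)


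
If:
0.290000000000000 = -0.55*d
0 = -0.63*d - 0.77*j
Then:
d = -0.53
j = 0.43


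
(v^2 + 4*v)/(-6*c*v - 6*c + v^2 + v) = v*(v + 4)/(-6*c*v - 6*c + v^2 + v)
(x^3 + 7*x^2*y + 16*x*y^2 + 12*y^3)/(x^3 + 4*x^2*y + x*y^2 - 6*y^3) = (x + 2*y)/(x - y)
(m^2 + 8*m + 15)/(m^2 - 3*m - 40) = (m + 3)/(m - 8)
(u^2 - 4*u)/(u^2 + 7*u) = (u - 4)/(u + 7)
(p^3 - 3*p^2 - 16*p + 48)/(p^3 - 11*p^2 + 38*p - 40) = (p^2 + p - 12)/(p^2 - 7*p + 10)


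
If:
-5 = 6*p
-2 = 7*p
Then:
No Solution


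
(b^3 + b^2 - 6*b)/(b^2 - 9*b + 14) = b*(b + 3)/(b - 7)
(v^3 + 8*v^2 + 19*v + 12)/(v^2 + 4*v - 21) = (v^3 + 8*v^2 + 19*v + 12)/(v^2 + 4*v - 21)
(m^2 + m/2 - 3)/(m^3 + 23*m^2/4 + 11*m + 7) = 2*(2*m - 3)/(4*m^2 + 15*m + 14)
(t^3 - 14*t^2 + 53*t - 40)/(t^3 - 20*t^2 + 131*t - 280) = (t - 1)/(t - 7)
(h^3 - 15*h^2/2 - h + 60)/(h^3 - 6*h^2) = 1 - 3/(2*h) - 10/h^2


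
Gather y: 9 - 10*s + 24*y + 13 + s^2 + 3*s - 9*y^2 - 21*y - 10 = s^2 - 7*s - 9*y^2 + 3*y + 12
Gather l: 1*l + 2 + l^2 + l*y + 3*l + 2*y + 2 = l^2 + l*(y + 4) + 2*y + 4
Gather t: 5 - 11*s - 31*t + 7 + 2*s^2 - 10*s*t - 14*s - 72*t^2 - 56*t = 2*s^2 - 25*s - 72*t^2 + t*(-10*s - 87) + 12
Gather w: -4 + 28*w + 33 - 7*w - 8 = 21*w + 21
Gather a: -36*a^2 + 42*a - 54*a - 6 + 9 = -36*a^2 - 12*a + 3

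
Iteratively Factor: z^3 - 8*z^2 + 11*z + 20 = (z - 5)*(z^2 - 3*z - 4) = (z - 5)*(z - 4)*(z + 1)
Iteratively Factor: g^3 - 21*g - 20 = (g - 5)*(g^2 + 5*g + 4) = (g - 5)*(g + 4)*(g + 1)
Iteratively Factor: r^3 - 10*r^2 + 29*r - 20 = (r - 5)*(r^2 - 5*r + 4) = (r - 5)*(r - 4)*(r - 1)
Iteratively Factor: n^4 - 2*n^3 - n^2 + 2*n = (n - 2)*(n^3 - n) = n*(n - 2)*(n^2 - 1) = n*(n - 2)*(n - 1)*(n + 1)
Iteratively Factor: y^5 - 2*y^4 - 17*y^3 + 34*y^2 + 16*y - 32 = (y - 4)*(y^4 + 2*y^3 - 9*y^2 - 2*y + 8) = (y - 4)*(y - 2)*(y^3 + 4*y^2 - y - 4) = (y - 4)*(y - 2)*(y - 1)*(y^2 + 5*y + 4) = (y - 4)*(y - 2)*(y - 1)*(y + 1)*(y + 4)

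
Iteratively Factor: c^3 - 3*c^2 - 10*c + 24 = (c - 4)*(c^2 + c - 6) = (c - 4)*(c - 2)*(c + 3)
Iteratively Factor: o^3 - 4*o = (o - 2)*(o^2 + 2*o) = (o - 2)*(o + 2)*(o)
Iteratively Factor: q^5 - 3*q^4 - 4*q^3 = (q)*(q^4 - 3*q^3 - 4*q^2) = q^2*(q^3 - 3*q^2 - 4*q) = q^2*(q + 1)*(q^2 - 4*q) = q^3*(q + 1)*(q - 4)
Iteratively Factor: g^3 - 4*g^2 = (g)*(g^2 - 4*g) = g^2*(g - 4)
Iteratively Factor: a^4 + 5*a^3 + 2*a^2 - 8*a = (a + 2)*(a^3 + 3*a^2 - 4*a) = (a + 2)*(a + 4)*(a^2 - a) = a*(a + 2)*(a + 4)*(a - 1)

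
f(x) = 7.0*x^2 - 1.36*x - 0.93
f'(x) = 14.0*x - 1.36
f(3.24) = 68.15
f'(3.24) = 44.00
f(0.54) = 0.38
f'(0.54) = 6.20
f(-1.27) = 12.09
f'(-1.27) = -19.14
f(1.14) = 6.62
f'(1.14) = 14.60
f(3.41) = 75.83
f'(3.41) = 46.38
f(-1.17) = 10.24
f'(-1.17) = -17.74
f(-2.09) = 32.49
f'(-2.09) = -30.62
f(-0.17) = -0.50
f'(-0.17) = -3.74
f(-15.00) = 1594.47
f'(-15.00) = -211.36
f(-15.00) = 1594.47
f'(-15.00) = -211.36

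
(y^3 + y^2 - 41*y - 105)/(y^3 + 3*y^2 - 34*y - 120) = (y^2 - 4*y - 21)/(y^2 - 2*y - 24)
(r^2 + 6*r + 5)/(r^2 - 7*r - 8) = (r + 5)/(r - 8)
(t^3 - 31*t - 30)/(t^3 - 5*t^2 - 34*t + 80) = (t^2 - 5*t - 6)/(t^2 - 10*t + 16)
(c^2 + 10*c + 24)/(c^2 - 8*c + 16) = (c^2 + 10*c + 24)/(c^2 - 8*c + 16)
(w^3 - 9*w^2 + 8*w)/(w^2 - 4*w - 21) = w*(-w^2 + 9*w - 8)/(-w^2 + 4*w + 21)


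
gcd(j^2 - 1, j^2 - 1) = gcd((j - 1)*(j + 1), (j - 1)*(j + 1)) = j^2 - 1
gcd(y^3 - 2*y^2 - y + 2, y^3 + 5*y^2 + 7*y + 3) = y + 1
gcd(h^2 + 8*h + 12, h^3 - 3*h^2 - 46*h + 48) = h + 6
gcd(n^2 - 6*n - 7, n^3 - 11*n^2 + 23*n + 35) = n^2 - 6*n - 7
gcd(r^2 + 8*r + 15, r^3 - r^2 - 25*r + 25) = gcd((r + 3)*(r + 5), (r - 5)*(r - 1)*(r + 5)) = r + 5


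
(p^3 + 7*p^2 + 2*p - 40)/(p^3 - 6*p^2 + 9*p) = (p^3 + 7*p^2 + 2*p - 40)/(p*(p^2 - 6*p + 9))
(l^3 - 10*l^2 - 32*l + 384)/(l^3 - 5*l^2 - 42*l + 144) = (l - 8)/(l - 3)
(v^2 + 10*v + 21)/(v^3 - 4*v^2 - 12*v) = (v^2 + 10*v + 21)/(v*(v^2 - 4*v - 12))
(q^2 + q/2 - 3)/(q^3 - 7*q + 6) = (q^2 + q/2 - 3)/(q^3 - 7*q + 6)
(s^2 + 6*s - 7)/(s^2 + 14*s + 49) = (s - 1)/(s + 7)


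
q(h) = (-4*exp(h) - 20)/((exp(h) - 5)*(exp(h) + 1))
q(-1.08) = 3.42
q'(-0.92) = -0.42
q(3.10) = -0.27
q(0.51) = 3.00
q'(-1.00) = -0.41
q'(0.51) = 0.37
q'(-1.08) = -0.40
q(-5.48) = 3.99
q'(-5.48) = -0.01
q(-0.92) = 3.36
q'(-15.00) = 0.00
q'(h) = -(-4*exp(h) - 20)*exp(h)/((exp(h) - 5)*(exp(h) + 1)^2) - (-4*exp(h) - 20)*exp(h)/((exp(h) - 5)^2*(exp(h) + 1)) - 4*exp(h)/((exp(h) - 5)*(exp(h) + 1)) = 4*(exp(2*h) + 10*exp(h) - 15)*exp(h)/(exp(4*h) - 8*exp(3*h) + 6*exp(2*h) + 40*exp(h) + 25)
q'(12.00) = 0.00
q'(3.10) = 0.39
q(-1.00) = 3.39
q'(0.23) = -0.06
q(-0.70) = 3.26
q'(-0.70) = -0.43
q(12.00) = 0.00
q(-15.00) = 4.00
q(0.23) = 2.96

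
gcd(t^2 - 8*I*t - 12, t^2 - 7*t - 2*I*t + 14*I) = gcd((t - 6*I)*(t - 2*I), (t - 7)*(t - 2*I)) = t - 2*I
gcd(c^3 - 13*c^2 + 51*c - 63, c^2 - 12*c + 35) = c - 7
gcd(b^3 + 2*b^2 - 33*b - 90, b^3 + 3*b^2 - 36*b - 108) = b^2 - 3*b - 18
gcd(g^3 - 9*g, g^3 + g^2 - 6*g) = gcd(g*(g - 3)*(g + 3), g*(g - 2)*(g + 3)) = g^2 + 3*g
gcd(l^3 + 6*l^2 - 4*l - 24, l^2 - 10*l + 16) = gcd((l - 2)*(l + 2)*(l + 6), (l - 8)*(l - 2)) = l - 2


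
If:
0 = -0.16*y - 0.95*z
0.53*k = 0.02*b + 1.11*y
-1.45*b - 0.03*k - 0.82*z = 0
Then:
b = -0.307997984657392*z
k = -12.4467640748927*z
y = -5.9375*z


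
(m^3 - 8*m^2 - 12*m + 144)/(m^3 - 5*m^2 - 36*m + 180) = (m^2 - 2*m - 24)/(m^2 + m - 30)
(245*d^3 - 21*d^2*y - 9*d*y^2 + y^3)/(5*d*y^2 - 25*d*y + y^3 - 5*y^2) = (49*d^2 - 14*d*y + y^2)/(y*(y - 5))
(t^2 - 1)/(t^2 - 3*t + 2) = (t + 1)/(t - 2)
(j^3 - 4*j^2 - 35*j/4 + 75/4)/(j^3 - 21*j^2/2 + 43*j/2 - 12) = (2*j^2 - 5*j - 25)/(2*(j^2 - 9*j + 8))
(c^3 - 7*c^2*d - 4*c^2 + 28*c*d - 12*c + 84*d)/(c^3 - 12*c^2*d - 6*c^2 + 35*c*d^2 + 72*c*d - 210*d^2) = (c + 2)/(c - 5*d)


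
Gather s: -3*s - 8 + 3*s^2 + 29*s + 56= 3*s^2 + 26*s + 48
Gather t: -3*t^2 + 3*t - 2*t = -3*t^2 + t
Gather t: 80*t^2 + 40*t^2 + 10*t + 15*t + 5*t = 120*t^2 + 30*t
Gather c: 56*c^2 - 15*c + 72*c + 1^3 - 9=56*c^2 + 57*c - 8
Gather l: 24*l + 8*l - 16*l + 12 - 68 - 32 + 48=16*l - 40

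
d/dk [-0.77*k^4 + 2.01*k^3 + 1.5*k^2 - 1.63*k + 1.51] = -3.08*k^3 + 6.03*k^2 + 3.0*k - 1.63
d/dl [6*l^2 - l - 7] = 12*l - 1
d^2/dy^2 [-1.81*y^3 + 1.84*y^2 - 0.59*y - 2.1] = 3.68 - 10.86*y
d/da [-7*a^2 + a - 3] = 1 - 14*a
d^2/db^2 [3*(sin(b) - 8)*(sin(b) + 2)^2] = -27*sin(b)^3 + 48*sin(b)^2 + 102*sin(b) - 24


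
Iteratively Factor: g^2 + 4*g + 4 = (g + 2)*(g + 2)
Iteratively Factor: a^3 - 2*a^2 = (a)*(a^2 - 2*a) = a*(a - 2)*(a)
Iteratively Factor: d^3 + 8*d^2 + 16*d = (d + 4)*(d^2 + 4*d) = (d + 4)^2*(d)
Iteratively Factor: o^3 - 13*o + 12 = (o + 4)*(o^2 - 4*o + 3) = (o - 1)*(o + 4)*(o - 3)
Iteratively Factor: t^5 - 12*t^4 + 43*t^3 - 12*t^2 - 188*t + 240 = (t - 2)*(t^4 - 10*t^3 + 23*t^2 + 34*t - 120) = (t - 4)*(t - 2)*(t^3 - 6*t^2 - t + 30) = (t - 4)*(t - 2)*(t + 2)*(t^2 - 8*t + 15) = (t - 4)*(t - 3)*(t - 2)*(t + 2)*(t - 5)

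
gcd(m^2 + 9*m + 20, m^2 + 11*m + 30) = m + 5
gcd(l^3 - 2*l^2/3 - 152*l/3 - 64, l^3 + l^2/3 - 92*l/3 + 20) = l + 6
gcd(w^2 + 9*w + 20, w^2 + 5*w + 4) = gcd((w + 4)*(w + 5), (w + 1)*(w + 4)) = w + 4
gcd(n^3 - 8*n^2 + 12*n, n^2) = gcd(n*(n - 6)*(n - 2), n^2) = n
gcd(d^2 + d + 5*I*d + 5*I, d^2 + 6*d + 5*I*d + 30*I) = d + 5*I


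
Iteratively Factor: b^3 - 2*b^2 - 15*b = (b + 3)*(b^2 - 5*b) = b*(b + 3)*(b - 5)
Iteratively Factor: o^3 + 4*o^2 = (o)*(o^2 + 4*o) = o^2*(o + 4)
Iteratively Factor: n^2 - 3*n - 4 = (n + 1)*(n - 4)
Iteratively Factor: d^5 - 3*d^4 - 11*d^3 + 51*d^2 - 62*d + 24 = (d - 1)*(d^4 - 2*d^3 - 13*d^2 + 38*d - 24) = (d - 2)*(d - 1)*(d^3 - 13*d + 12) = (d - 3)*(d - 2)*(d - 1)*(d^2 + 3*d - 4) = (d - 3)*(d - 2)*(d - 1)^2*(d + 4)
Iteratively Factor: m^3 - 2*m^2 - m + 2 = (m - 2)*(m^2 - 1) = (m - 2)*(m - 1)*(m + 1)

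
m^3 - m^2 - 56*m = m*(m - 8)*(m + 7)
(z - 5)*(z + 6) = z^2 + z - 30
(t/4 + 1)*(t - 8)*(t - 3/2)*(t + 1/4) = t^4/4 - 21*t^3/16 - 219*t^2/32 + 83*t/8 + 3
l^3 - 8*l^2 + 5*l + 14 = (l - 7)*(l - 2)*(l + 1)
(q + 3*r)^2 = q^2 + 6*q*r + 9*r^2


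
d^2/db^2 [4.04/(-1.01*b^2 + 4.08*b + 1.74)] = (-8.242408*b^2 + 33.296064*b + 4.04*(2.02*b - 4.08)*(4.04*b - 8.16) + 14.199792)/(-1.01*b^2 + 4.08*b + 1.74)^3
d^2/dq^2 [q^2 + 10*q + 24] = 2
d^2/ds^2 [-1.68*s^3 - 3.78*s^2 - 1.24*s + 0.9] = -10.08*s - 7.56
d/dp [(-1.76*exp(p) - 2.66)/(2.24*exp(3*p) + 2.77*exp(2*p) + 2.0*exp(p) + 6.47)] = (7.8848*exp(3*p) + 22.7504*exp(2*p) + 14.7364*exp(p) - 6.0672)*exp(p)/(5.0176*exp(6*p) + 12.4096*exp(5*p) + 16.6329*exp(4*p) + 40.0656*exp(3*p) + 39.8438*exp(2*p) + 25.88*exp(p) + 41.8609)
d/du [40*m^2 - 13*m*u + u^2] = -13*m + 2*u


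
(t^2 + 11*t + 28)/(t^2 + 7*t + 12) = (t + 7)/(t + 3)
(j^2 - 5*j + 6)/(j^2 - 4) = (j - 3)/(j + 2)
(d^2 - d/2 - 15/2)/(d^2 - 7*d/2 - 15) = (d - 3)/(d - 6)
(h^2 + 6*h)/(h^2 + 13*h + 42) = h/(h + 7)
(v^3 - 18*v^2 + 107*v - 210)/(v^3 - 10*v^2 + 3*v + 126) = (v - 5)/(v + 3)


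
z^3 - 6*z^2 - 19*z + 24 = (z - 8)*(z - 1)*(z + 3)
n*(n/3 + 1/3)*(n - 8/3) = n^3/3 - 5*n^2/9 - 8*n/9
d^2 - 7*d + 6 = (d - 6)*(d - 1)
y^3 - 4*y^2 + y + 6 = (y - 3)*(y - 2)*(y + 1)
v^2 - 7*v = v*(v - 7)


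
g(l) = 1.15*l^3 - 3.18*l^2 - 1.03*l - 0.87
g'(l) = 3.45*l^2 - 6.36*l - 1.03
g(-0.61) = -1.69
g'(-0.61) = 4.13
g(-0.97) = -3.91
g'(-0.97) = 8.39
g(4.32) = 28.05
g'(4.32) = 35.88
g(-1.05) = -4.63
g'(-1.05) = 9.45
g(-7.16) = -578.64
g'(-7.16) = 221.37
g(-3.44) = -81.77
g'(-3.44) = 61.67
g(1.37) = -5.29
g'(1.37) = -3.27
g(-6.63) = -468.97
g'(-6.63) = 192.79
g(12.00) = 1516.05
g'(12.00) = 419.45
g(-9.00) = -1087.53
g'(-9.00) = 335.66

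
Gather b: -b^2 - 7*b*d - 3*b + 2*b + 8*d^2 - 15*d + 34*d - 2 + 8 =-b^2 + b*(-7*d - 1) + 8*d^2 + 19*d + 6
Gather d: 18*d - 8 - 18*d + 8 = 0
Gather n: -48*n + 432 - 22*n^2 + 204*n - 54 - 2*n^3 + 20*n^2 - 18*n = -2*n^3 - 2*n^2 + 138*n + 378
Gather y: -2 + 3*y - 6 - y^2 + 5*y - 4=-y^2 + 8*y - 12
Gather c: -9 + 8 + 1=0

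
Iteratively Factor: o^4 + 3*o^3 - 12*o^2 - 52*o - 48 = (o + 3)*(o^3 - 12*o - 16) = (o + 2)*(o + 3)*(o^2 - 2*o - 8) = (o + 2)^2*(o + 3)*(o - 4)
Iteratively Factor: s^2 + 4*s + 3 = (s + 1)*(s + 3)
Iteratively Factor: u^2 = (u)*(u)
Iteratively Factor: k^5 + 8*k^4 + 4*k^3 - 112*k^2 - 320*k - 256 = (k + 2)*(k^4 + 6*k^3 - 8*k^2 - 96*k - 128) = (k + 2)*(k + 4)*(k^3 + 2*k^2 - 16*k - 32) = (k + 2)^2*(k + 4)*(k^2 - 16) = (k - 4)*(k + 2)^2*(k + 4)*(k + 4)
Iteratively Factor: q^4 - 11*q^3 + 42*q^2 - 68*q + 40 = (q - 5)*(q^3 - 6*q^2 + 12*q - 8) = (q - 5)*(q - 2)*(q^2 - 4*q + 4) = (q - 5)*(q - 2)^2*(q - 2)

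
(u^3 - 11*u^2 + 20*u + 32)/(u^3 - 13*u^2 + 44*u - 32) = (u + 1)/(u - 1)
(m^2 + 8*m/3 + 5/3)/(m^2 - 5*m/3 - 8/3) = (3*m + 5)/(3*m - 8)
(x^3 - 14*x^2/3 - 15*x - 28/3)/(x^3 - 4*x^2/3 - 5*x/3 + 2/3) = (3*x^2 - 17*x - 28)/(3*x^2 - 7*x + 2)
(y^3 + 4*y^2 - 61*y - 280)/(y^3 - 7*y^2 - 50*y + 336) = (y + 5)/(y - 6)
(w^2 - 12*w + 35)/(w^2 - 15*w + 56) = (w - 5)/(w - 8)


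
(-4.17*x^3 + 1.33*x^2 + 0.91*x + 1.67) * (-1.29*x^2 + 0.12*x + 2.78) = 5.3793*x^5 - 2.2161*x^4 - 12.6069*x^3 + 1.6523*x^2 + 2.7302*x + 4.6426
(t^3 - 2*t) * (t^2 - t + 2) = t^5 - t^4 + 2*t^2 - 4*t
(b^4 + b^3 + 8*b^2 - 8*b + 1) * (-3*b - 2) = -3*b^5 - 5*b^4 - 26*b^3 + 8*b^2 + 13*b - 2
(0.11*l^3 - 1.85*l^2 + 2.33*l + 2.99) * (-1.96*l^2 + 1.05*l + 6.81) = -0.2156*l^5 + 3.7415*l^4 - 5.7602*l^3 - 16.0124*l^2 + 19.0068*l + 20.3619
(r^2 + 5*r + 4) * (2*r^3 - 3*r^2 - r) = 2*r^5 + 7*r^4 - 8*r^3 - 17*r^2 - 4*r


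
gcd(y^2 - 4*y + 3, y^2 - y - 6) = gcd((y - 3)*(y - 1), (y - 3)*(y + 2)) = y - 3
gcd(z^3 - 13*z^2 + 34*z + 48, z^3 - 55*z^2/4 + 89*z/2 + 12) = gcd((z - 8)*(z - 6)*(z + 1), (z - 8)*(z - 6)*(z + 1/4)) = z^2 - 14*z + 48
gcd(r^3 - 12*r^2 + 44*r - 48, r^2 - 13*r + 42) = r - 6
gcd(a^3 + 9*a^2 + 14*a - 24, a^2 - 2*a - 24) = a + 4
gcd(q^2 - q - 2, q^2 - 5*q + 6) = q - 2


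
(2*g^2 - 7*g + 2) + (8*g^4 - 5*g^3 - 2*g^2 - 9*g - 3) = 8*g^4 - 5*g^3 - 16*g - 1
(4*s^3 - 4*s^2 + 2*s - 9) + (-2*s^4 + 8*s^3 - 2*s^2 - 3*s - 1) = -2*s^4 + 12*s^3 - 6*s^2 - s - 10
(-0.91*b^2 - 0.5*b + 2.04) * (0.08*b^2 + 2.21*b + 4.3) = -0.0728*b^4 - 2.0511*b^3 - 4.8548*b^2 + 2.3584*b + 8.772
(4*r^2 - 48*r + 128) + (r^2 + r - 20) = 5*r^2 - 47*r + 108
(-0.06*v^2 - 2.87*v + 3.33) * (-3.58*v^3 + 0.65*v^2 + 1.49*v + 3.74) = 0.2148*v^5 + 10.2356*v^4 - 13.8763*v^3 - 2.3362*v^2 - 5.7721*v + 12.4542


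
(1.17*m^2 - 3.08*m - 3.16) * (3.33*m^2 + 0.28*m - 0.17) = 3.8961*m^4 - 9.9288*m^3 - 11.5841*m^2 - 0.3612*m + 0.5372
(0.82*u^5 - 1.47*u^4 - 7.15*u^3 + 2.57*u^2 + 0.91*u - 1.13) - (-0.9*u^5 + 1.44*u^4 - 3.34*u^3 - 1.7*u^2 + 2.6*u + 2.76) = 1.72*u^5 - 2.91*u^4 - 3.81*u^3 + 4.27*u^2 - 1.69*u - 3.89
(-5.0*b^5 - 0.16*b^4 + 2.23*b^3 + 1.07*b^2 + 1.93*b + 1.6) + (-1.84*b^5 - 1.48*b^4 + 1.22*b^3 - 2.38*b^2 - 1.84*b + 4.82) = -6.84*b^5 - 1.64*b^4 + 3.45*b^3 - 1.31*b^2 + 0.0899999999999999*b + 6.42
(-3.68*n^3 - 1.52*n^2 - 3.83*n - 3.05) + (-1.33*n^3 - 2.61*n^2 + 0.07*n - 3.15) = -5.01*n^3 - 4.13*n^2 - 3.76*n - 6.2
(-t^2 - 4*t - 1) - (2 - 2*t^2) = t^2 - 4*t - 3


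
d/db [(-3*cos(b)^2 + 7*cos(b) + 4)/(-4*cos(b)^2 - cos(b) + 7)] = (-31*cos(b)^2 + 10*cos(b) - 53)*sin(b)/(-4*sin(b)^2 + cos(b) - 3)^2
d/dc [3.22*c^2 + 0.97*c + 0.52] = 6.44*c + 0.97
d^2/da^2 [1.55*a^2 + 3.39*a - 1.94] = 3.10000000000000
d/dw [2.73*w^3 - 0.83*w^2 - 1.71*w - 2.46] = 8.19*w^2 - 1.66*w - 1.71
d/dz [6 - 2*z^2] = -4*z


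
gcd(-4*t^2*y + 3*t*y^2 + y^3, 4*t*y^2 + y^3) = 4*t*y + y^2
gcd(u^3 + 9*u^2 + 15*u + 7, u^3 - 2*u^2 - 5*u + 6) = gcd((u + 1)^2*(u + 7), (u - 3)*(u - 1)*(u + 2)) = 1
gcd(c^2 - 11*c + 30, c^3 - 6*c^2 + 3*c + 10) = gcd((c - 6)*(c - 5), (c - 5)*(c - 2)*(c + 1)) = c - 5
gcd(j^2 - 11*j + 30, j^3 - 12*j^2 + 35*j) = j - 5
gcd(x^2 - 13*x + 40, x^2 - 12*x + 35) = x - 5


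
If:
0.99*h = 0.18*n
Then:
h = 0.181818181818182*n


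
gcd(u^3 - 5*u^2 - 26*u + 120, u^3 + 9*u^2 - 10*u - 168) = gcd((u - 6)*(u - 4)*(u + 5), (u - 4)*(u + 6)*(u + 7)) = u - 4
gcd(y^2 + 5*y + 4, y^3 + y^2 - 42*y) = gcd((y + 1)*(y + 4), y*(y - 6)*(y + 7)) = 1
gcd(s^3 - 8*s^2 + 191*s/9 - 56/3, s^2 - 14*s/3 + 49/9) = s - 7/3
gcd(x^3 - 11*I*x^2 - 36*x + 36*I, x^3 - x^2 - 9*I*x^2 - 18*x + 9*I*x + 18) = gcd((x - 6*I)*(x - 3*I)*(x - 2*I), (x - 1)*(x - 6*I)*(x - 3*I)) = x^2 - 9*I*x - 18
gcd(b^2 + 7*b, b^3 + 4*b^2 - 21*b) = b^2 + 7*b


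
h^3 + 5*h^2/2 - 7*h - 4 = (h - 2)*(h + 1/2)*(h + 4)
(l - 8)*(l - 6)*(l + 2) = l^3 - 12*l^2 + 20*l + 96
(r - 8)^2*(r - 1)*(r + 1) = r^4 - 16*r^3 + 63*r^2 + 16*r - 64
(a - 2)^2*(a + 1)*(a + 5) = a^4 + 2*a^3 - 15*a^2 + 4*a + 20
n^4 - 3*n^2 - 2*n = n*(n - 2)*(n + 1)^2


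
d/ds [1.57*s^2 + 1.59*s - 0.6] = 3.14*s + 1.59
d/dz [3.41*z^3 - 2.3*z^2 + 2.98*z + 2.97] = 10.23*z^2 - 4.6*z + 2.98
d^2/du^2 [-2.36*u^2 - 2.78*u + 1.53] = -4.72000000000000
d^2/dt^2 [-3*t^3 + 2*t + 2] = -18*t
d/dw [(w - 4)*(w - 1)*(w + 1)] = 3*w^2 - 8*w - 1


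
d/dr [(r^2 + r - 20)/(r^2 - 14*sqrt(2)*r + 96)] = (-2*(r - 7*sqrt(2))*(r^2 + r - 20) + (2*r + 1)*(r^2 - 14*sqrt(2)*r + 96))/(r^2 - 14*sqrt(2)*r + 96)^2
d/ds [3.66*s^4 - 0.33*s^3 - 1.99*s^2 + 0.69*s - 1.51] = 14.64*s^3 - 0.99*s^2 - 3.98*s + 0.69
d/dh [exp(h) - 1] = exp(h)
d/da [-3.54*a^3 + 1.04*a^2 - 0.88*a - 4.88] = -10.62*a^2 + 2.08*a - 0.88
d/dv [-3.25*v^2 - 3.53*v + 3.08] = -6.5*v - 3.53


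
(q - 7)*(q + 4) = q^2 - 3*q - 28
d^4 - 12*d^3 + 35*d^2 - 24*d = d*(d - 8)*(d - 3)*(d - 1)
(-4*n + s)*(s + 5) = -4*n*s - 20*n + s^2 + 5*s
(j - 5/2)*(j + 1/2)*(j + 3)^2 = j^4 + 4*j^3 - 17*j^2/4 - 51*j/2 - 45/4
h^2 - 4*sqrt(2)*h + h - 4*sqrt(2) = (h + 1)*(h - 4*sqrt(2))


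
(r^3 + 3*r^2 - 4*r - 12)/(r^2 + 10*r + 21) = (r^2 - 4)/(r + 7)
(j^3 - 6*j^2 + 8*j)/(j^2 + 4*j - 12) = j*(j - 4)/(j + 6)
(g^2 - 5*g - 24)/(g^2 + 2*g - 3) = (g - 8)/(g - 1)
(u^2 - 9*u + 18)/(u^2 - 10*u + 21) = (u - 6)/(u - 7)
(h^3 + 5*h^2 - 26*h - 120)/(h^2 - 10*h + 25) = (h^2 + 10*h + 24)/(h - 5)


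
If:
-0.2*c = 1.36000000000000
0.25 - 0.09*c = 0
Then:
No Solution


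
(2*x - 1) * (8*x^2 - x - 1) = 16*x^3 - 10*x^2 - x + 1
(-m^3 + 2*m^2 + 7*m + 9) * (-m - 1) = m^4 - m^3 - 9*m^2 - 16*m - 9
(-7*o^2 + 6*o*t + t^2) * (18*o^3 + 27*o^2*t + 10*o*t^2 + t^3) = -126*o^5 - 81*o^4*t + 110*o^3*t^2 + 80*o^2*t^3 + 16*o*t^4 + t^5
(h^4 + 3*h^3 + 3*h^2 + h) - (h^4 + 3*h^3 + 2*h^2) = h^2 + h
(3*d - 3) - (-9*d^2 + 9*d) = 9*d^2 - 6*d - 3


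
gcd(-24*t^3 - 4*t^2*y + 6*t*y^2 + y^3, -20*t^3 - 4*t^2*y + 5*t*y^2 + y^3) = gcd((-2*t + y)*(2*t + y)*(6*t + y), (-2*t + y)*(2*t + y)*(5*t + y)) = -4*t^2 + y^2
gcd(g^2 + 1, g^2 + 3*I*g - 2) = g + I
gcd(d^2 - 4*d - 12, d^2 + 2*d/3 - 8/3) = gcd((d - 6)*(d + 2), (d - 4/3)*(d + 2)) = d + 2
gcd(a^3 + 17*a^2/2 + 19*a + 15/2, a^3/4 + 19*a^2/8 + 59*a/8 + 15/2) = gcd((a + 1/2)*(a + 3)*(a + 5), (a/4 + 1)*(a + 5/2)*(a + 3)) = a + 3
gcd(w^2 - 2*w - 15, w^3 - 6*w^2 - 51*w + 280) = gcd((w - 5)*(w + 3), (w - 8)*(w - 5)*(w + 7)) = w - 5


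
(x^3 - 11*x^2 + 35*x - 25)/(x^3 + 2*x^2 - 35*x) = (x^2 - 6*x + 5)/(x*(x + 7))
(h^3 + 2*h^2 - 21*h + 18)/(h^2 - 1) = (h^2 + 3*h - 18)/(h + 1)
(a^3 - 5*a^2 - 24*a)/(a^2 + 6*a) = (a^2 - 5*a - 24)/(a + 6)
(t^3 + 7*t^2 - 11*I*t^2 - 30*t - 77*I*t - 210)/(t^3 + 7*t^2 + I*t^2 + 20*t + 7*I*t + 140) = (t^2 - 11*I*t - 30)/(t^2 + I*t + 20)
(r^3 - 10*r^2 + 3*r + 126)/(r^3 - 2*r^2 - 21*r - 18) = (r - 7)/(r + 1)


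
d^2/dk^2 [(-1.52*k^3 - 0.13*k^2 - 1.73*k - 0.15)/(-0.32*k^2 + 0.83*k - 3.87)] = (-4.44089209850063e-16*k^5 + 8.88178419700125e-16*k^4 - 1.24712*k^3 - 30.168144*k^2 + 123.495696*k + 14.84301)/(0.032768*k^6 - 0.254976*k^5 + 1.850208*k^4 - 6.739019*k^3 + 22.375953*k^2 - 37.292481*k + 57.960603)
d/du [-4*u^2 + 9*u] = 9 - 8*u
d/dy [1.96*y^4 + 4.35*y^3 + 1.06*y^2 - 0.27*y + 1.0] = 7.84*y^3 + 13.05*y^2 + 2.12*y - 0.27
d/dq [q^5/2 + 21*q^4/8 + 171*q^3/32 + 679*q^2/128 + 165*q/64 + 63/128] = 5*q^4/2 + 21*q^3/2 + 513*q^2/32 + 679*q/64 + 165/64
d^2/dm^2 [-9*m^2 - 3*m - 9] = -18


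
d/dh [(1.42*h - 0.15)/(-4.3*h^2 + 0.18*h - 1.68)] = (6.106*h^2 - 1.29*h - 2.3586)/(18.49*h^4 - 1.548*h^3 + 14.4804*h^2 - 0.6048*h + 2.8224)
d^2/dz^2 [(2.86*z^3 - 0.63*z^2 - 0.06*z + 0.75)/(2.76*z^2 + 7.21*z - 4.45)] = (-2.8421709430404e-14*z^5 + 391.761476*z^3 - 562.71678*z^2 + 424.93758*z + 67.59786)/(21.024576*z^6 + 164.768688*z^5 + 328.733388*z^4 - 156.513959*z^3 - 530.023035*z^2 + 428.328075*z - 88.121125)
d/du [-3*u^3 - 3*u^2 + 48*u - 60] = -9*u^2 - 6*u + 48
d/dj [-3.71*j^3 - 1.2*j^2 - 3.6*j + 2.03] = -11.13*j^2 - 2.4*j - 3.6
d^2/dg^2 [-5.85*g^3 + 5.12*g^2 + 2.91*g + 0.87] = 10.24 - 35.1*g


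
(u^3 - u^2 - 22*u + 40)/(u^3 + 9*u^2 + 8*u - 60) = (u - 4)/(u + 6)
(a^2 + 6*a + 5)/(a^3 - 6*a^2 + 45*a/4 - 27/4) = 4*(a^2 + 6*a + 5)/(4*a^3 - 24*a^2 + 45*a - 27)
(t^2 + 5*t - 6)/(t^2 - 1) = (t + 6)/(t + 1)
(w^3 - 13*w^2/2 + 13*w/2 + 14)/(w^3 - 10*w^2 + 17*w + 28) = (w - 7/2)/(w - 7)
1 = 1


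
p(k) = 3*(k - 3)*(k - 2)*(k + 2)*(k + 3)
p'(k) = 3*(k - 3)*(k - 2)*(k + 2) + 3*(k - 3)*(k - 2)*(k + 3) + 3*(k - 3)*(k + 2)*(k + 3) + 3*(k - 2)*(k + 2)*(k + 3) = 12*k^3 - 78*k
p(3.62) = 112.10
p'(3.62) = 286.90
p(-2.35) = -15.88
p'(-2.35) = 27.57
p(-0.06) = 107.86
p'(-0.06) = 4.68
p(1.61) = 27.07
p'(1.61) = -75.50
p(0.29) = 104.74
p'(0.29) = -22.33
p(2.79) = -13.80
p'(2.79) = 42.99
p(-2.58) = -18.68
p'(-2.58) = -4.84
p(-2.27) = -13.31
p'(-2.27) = 36.70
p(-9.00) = 16632.00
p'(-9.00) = -8046.00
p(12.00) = 56700.00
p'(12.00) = 19800.00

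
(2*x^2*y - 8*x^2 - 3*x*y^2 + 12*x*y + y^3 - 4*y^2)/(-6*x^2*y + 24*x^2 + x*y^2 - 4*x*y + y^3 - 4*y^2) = (-x + y)/(3*x + y)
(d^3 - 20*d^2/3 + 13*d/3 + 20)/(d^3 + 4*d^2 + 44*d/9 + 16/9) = 3*(d^2 - 8*d + 15)/(3*d^2 + 8*d + 4)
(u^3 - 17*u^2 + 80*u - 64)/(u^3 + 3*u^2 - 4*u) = (u^2 - 16*u + 64)/(u*(u + 4))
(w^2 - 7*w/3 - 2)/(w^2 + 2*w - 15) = (w + 2/3)/(w + 5)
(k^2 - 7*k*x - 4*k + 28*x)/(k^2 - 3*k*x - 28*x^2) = (k - 4)/(k + 4*x)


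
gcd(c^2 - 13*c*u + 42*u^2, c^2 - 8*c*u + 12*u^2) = -c + 6*u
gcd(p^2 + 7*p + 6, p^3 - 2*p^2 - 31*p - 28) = p + 1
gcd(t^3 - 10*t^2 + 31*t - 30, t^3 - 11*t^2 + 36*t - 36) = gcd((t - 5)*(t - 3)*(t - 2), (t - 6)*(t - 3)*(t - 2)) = t^2 - 5*t + 6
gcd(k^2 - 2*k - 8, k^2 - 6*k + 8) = k - 4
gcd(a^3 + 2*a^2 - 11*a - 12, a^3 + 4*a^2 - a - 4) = a^2 + 5*a + 4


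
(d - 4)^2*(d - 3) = d^3 - 11*d^2 + 40*d - 48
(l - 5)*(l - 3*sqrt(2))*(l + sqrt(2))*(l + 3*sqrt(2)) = l^4 - 5*l^3 + sqrt(2)*l^3 - 18*l^2 - 5*sqrt(2)*l^2 - 18*sqrt(2)*l + 90*l + 90*sqrt(2)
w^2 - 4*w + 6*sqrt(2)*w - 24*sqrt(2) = (w - 4)*(w + 6*sqrt(2))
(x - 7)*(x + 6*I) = x^2 - 7*x + 6*I*x - 42*I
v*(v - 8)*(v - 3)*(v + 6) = v^4 - 5*v^3 - 42*v^2 + 144*v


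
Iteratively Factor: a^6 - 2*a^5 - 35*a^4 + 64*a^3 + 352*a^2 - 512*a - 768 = (a + 4)*(a^5 - 6*a^4 - 11*a^3 + 108*a^2 - 80*a - 192) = (a - 3)*(a + 4)*(a^4 - 3*a^3 - 20*a^2 + 48*a + 64) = (a - 3)*(a + 1)*(a + 4)*(a^3 - 4*a^2 - 16*a + 64) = (a - 4)*(a - 3)*(a + 1)*(a + 4)*(a^2 - 16) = (a - 4)^2*(a - 3)*(a + 1)*(a + 4)*(a + 4)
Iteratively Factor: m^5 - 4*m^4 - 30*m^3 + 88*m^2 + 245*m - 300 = (m - 5)*(m^4 + m^3 - 25*m^2 - 37*m + 60) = (m - 5)*(m + 4)*(m^3 - 3*m^2 - 13*m + 15) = (m - 5)*(m - 1)*(m + 4)*(m^2 - 2*m - 15) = (m - 5)*(m - 1)*(m + 3)*(m + 4)*(m - 5)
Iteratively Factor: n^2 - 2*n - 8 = (n - 4)*(n + 2)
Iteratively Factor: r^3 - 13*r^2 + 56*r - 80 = (r - 4)*(r^2 - 9*r + 20) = (r - 4)^2*(r - 5)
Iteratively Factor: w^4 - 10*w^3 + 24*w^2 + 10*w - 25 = (w - 5)*(w^3 - 5*w^2 - w + 5) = (w - 5)*(w + 1)*(w^2 - 6*w + 5) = (w - 5)*(w - 1)*(w + 1)*(w - 5)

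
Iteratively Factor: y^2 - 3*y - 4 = (y - 4)*(y + 1)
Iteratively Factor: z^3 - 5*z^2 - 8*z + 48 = (z + 3)*(z^2 - 8*z + 16) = (z - 4)*(z + 3)*(z - 4)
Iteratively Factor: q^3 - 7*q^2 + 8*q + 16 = (q - 4)*(q^2 - 3*q - 4) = (q - 4)*(q + 1)*(q - 4)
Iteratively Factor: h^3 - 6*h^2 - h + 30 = (h - 5)*(h^2 - h - 6) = (h - 5)*(h - 3)*(h + 2)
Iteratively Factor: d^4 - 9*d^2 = (d + 3)*(d^3 - 3*d^2) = d*(d + 3)*(d^2 - 3*d) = d^2*(d + 3)*(d - 3)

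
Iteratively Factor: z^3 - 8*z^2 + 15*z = (z - 3)*(z^2 - 5*z) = z*(z - 3)*(z - 5)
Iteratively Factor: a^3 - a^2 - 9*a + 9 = (a + 3)*(a^2 - 4*a + 3) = (a - 1)*(a + 3)*(a - 3)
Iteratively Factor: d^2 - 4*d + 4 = (d - 2)*(d - 2)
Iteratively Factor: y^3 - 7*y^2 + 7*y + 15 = (y - 5)*(y^2 - 2*y - 3) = (y - 5)*(y - 3)*(y + 1)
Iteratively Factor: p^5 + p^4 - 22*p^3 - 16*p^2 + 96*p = (p + 4)*(p^4 - 3*p^3 - 10*p^2 + 24*p) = (p + 3)*(p + 4)*(p^3 - 6*p^2 + 8*p) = p*(p + 3)*(p + 4)*(p^2 - 6*p + 8) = p*(p - 2)*(p + 3)*(p + 4)*(p - 4)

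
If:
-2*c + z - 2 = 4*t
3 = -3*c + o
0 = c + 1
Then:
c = -1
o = 0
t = z/4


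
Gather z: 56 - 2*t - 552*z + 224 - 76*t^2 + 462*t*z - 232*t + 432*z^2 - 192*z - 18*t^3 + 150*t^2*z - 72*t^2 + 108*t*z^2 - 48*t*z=-18*t^3 - 148*t^2 - 234*t + z^2*(108*t + 432) + z*(150*t^2 + 414*t - 744) + 280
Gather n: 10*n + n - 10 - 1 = 11*n - 11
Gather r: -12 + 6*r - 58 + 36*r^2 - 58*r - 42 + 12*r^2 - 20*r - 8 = 48*r^2 - 72*r - 120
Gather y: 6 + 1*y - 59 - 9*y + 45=-8*y - 8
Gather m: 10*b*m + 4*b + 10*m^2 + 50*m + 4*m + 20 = 4*b + 10*m^2 + m*(10*b + 54) + 20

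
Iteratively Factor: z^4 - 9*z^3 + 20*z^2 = (z)*(z^3 - 9*z^2 + 20*z) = z*(z - 4)*(z^2 - 5*z) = z^2*(z - 4)*(z - 5)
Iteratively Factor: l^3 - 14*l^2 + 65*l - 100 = (l - 5)*(l^2 - 9*l + 20) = (l - 5)^2*(l - 4)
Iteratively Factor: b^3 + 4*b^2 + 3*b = (b + 1)*(b^2 + 3*b) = b*(b + 1)*(b + 3)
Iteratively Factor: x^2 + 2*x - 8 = (x + 4)*(x - 2)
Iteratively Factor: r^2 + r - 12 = (r - 3)*(r + 4)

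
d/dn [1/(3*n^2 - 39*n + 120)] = (13 - 2*n)/(3*(n^2 - 13*n + 40)^2)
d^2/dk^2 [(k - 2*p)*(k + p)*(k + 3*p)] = 6*k + 4*p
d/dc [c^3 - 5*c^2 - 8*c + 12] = 3*c^2 - 10*c - 8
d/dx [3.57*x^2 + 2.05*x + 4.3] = 7.14*x + 2.05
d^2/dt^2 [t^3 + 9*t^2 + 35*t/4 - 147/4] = 6*t + 18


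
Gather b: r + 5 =r + 5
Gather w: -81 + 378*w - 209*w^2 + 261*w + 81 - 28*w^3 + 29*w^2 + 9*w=-28*w^3 - 180*w^2 + 648*w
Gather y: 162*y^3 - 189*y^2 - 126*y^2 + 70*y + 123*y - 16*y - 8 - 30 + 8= 162*y^3 - 315*y^2 + 177*y - 30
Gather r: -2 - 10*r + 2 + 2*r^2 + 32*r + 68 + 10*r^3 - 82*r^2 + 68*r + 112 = 10*r^3 - 80*r^2 + 90*r + 180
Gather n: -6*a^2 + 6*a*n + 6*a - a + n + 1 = -6*a^2 + 5*a + n*(6*a + 1) + 1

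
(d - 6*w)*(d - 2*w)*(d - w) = d^3 - 9*d^2*w + 20*d*w^2 - 12*w^3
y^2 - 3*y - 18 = (y - 6)*(y + 3)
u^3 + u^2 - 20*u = u*(u - 4)*(u + 5)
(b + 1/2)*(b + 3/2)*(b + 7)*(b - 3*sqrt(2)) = b^4 - 3*sqrt(2)*b^3 + 9*b^3 - 27*sqrt(2)*b^2 + 59*b^2/4 - 177*sqrt(2)*b/4 + 21*b/4 - 63*sqrt(2)/4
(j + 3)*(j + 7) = j^2 + 10*j + 21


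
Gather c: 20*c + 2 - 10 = 20*c - 8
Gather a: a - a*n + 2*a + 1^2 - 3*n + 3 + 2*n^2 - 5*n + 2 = a*(3 - n) + 2*n^2 - 8*n + 6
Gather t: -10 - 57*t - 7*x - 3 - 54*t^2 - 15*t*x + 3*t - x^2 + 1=-54*t^2 + t*(-15*x - 54) - x^2 - 7*x - 12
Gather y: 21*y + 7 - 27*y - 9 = -6*y - 2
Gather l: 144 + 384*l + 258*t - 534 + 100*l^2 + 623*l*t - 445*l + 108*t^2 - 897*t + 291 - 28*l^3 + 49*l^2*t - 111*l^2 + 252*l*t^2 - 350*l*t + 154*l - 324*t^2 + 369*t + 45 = -28*l^3 + l^2*(49*t - 11) + l*(252*t^2 + 273*t + 93) - 216*t^2 - 270*t - 54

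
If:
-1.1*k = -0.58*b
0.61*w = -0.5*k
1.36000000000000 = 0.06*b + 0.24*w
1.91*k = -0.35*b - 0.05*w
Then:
No Solution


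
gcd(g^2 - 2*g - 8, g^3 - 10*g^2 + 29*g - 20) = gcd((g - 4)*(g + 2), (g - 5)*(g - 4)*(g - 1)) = g - 4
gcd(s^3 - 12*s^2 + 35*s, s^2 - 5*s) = s^2 - 5*s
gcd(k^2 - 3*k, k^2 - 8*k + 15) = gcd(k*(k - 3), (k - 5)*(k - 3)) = k - 3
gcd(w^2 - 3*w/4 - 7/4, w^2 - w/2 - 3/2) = w + 1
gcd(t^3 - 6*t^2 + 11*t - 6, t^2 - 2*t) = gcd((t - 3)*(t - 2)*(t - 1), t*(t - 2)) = t - 2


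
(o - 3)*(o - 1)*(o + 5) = o^3 + o^2 - 17*o + 15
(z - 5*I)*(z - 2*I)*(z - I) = z^3 - 8*I*z^2 - 17*z + 10*I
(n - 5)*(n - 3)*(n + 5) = n^3 - 3*n^2 - 25*n + 75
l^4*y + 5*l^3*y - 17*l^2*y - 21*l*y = l*(l - 3)*(l + 7)*(l*y + y)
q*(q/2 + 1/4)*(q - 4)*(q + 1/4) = q^4/2 - 13*q^3/8 - 23*q^2/16 - q/4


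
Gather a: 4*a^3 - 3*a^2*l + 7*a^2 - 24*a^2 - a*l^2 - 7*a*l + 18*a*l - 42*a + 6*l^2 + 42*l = 4*a^3 + a^2*(-3*l - 17) + a*(-l^2 + 11*l - 42) + 6*l^2 + 42*l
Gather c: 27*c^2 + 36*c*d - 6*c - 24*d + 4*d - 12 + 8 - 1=27*c^2 + c*(36*d - 6) - 20*d - 5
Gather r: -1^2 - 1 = -2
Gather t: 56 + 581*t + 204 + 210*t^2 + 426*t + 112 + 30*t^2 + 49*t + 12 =240*t^2 + 1056*t + 384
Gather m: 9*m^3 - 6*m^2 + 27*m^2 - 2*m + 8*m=9*m^3 + 21*m^2 + 6*m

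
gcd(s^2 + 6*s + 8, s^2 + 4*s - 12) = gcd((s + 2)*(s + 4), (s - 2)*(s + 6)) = 1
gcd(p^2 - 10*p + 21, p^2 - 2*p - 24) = 1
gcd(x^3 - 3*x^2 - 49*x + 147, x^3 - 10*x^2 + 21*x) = x^2 - 10*x + 21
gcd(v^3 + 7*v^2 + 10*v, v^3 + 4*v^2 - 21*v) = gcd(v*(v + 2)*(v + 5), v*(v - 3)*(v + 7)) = v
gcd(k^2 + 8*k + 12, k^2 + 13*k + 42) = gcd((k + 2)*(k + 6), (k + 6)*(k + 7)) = k + 6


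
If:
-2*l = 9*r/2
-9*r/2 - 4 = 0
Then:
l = 2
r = -8/9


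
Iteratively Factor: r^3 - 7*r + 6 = (r + 3)*(r^2 - 3*r + 2) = (r - 2)*(r + 3)*(r - 1)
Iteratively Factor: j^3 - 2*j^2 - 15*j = (j - 5)*(j^2 + 3*j) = (j - 5)*(j + 3)*(j)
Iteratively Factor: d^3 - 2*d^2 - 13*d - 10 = (d + 1)*(d^2 - 3*d - 10) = (d - 5)*(d + 1)*(d + 2)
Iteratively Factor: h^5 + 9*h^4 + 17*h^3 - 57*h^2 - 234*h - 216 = (h + 3)*(h^4 + 6*h^3 - h^2 - 54*h - 72) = (h + 3)^2*(h^3 + 3*h^2 - 10*h - 24) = (h + 2)*(h + 3)^2*(h^2 + h - 12) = (h - 3)*(h + 2)*(h + 3)^2*(h + 4)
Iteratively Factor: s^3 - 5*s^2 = (s)*(s^2 - 5*s) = s^2*(s - 5)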